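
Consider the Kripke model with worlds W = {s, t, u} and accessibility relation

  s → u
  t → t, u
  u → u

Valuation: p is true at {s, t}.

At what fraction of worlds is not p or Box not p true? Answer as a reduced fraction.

2/3

s: not p is F, Box not p is T. ✓
t: not p is F, Box not p is F. ✗
u: not p is T, Box not p is T. ✓
That's 2 of 3 worlds, so 2/3.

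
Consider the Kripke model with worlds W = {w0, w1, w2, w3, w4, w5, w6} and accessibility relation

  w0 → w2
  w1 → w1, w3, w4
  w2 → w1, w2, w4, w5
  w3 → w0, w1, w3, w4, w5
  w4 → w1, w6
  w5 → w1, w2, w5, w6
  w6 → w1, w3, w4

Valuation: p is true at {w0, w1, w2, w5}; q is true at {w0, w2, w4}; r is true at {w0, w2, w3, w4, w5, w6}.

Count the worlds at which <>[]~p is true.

0

w0: successors {w2}; []~p there: w2:F. ✗
w1: successors {w1, w3, w4}; []~p there: w1:F, w3:F, w4:F. ✗
w2: successors {w1, w2, w4, w5}; []~p there: w1:F, w2:F, w4:F, w5:F. ✗
w3: successors {w0, w1, w3, w4, w5}; []~p there: w0:F, w1:F, w3:F, w4:F, w5:F. ✗
w4: successors {w1, w6}; []~p there: w1:F, w6:F. ✗
w5: successors {w1, w2, w5, w6}; []~p there: w1:F, w2:F, w5:F, w6:F. ✗
w6: successors {w1, w3, w4}; []~p there: w1:F, w3:F, w4:F. ✗
Satisfying worlds: ∅.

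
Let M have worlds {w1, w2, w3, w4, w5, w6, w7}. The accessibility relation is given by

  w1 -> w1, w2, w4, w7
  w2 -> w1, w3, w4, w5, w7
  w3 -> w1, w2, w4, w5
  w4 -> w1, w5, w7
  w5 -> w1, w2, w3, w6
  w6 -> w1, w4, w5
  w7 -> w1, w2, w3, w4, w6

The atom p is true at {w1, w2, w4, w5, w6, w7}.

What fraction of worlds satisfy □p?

w1: successors {w1, w2, w4, w7}; p there: w1:T, w2:T, w4:T, w7:T. ✓
w2: successors {w1, w3, w4, w5, w7}; p there: w1:T, w3:F, w4:T, w5:T, w7:T. ✗
w3: successors {w1, w2, w4, w5}; p there: w1:T, w2:T, w4:T, w5:T. ✓
w4: successors {w1, w5, w7}; p there: w1:T, w5:T, w7:T. ✓
w5: successors {w1, w2, w3, w6}; p there: w1:T, w2:T, w3:F, w6:T. ✗
w6: successors {w1, w4, w5}; p there: w1:T, w4:T, w5:T. ✓
w7: successors {w1, w2, w3, w4, w6}; p there: w1:T, w2:T, w3:F, w4:T, w6:T. ✗
That's 4 of 7 worlds, so 4/7.

4/7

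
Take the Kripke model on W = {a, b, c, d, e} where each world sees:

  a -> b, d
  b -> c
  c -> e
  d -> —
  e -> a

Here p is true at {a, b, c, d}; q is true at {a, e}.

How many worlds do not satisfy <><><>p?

2

a: successors {b, d}; <><>p there: b:F, d:F. ✗
b: successors {c}; <><>p there: c:T. ✓
c: successors {e}; <><>p there: e:T. ✓
d: no successors, so <><><>p fails. ✗
e: successors {a}; <><>p there: a:T. ✓
Satisfying worlds: {b, c, e}.
So <><><>p fails at the other 2 worlds.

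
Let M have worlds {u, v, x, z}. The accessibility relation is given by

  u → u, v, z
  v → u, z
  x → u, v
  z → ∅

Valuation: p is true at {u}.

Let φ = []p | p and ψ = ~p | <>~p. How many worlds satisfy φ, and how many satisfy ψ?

For []p | p:
u: []p is F, p is T. ✓
v: []p is F, p is F. ✗
x: []p is F, p is F. ✗
z: []p is T, p is F. ✓
— 2 worlds.
For ~p | <>~p:
u: ~p is F, <>~p is T. ✓
v: ~p is T, <>~p is T. ✓
x: ~p is T, <>~p is T. ✓
z: ~p is T, <>~p is F. ✓
— 4 worlds.

2 and 4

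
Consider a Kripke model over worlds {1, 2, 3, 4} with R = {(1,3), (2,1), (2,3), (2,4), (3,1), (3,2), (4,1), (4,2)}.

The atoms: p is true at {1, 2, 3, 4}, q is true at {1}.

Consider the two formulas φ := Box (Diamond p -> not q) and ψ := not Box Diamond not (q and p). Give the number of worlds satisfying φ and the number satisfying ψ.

For Box (Diamond p -> not q):
1: successors {3}; Diamond p -> not q there: 3:T. ✓
2: successors {1, 3, 4}; Diamond p -> not q there: 1:F, 3:T, 4:T. ✗
3: successors {1, 2}; Diamond p -> not q there: 1:F, 2:T. ✗
4: successors {1, 2}; Diamond p -> not q there: 1:F, 2:T. ✗
— 1 world.
For not Box Diamond not (q and p):
1: Box Diamond not (q and p) is T. ✗
2: Box Diamond not (q and p) is T. ✗
3: Box Diamond not (q and p) is T. ✗
4: Box Diamond not (q and p) is T. ✗
— 0 worlds.

1 and 0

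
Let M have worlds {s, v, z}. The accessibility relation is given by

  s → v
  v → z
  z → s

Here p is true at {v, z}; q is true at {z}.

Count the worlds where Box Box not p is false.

2

s: successors {v}; Box not p there: v:F. ✗
v: successors {z}; Box not p there: z:T. ✓
z: successors {s}; Box not p there: s:F. ✗
Satisfying worlds: {v}.
So Box Box not p fails at the other 2 worlds.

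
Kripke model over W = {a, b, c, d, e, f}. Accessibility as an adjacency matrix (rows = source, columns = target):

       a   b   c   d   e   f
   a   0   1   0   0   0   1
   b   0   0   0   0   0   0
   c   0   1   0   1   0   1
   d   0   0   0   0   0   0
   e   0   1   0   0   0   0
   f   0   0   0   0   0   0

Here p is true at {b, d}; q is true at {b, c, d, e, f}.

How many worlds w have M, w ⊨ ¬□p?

a: □p is F. ✓
b: □p is T. ✗
c: □p is F. ✓
d: □p is T. ✗
e: □p is T. ✗
f: □p is T. ✗
Satisfying worlds: {a, c}.

2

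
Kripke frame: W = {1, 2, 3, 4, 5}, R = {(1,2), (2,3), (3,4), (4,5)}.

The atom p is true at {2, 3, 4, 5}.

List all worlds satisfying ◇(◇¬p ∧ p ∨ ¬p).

1: successors {2}; ◇¬p ∧ p ∨ ¬p there: 2:F. ✗
2: successors {3}; ◇¬p ∧ p ∨ ¬p there: 3:F. ✗
3: successors {4}; ◇¬p ∧ p ∨ ¬p there: 4:F. ✗
4: successors {5}; ◇¬p ∧ p ∨ ¬p there: 5:F. ✗
5: no successors, so ◇(◇¬p ∧ p ∨ ¬p) fails. ✗

∅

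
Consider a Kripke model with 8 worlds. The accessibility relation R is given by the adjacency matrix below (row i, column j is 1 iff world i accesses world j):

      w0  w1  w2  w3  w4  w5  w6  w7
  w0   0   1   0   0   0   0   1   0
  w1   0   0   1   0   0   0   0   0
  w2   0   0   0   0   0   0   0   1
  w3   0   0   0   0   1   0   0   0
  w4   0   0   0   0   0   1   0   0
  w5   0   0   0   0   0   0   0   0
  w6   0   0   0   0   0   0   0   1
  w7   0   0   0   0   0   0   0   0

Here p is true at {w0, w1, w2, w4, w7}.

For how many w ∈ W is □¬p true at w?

3

w0: successors {w1, w6}; ¬p there: w1:F, w6:T. ✗
w1: successors {w2}; ¬p there: w2:F. ✗
w2: successors {w7}; ¬p there: w7:F. ✗
w3: successors {w4}; ¬p there: w4:F. ✗
w4: successors {w5}; ¬p there: w5:T. ✓
w5: no successors, so □¬p holds vacuously. ✓
w6: successors {w7}; ¬p there: w7:F. ✗
w7: no successors, so □¬p holds vacuously. ✓
Satisfying worlds: {w4, w5, w7}.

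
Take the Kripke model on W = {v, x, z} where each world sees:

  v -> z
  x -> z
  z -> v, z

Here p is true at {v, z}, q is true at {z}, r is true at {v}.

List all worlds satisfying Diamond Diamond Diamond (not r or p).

{v, x, z}

v: successors {z}; Diamond Diamond (not r or p) there: z:T. ✓
x: successors {z}; Diamond Diamond (not r or p) there: z:T. ✓
z: successors {v, z}; Diamond Diamond (not r or p) there: v:T, z:T. ✓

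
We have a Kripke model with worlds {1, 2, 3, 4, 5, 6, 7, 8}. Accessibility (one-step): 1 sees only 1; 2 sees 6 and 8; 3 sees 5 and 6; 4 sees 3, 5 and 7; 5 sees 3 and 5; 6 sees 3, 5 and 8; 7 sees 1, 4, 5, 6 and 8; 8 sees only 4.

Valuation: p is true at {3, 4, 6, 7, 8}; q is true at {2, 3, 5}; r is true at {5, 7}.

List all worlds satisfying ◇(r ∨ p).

1: successors {1}; r ∨ p there: 1:F. ✗
2: successors {6, 8}; r ∨ p there: 6:T, 8:T. ✓
3: successors {5, 6}; r ∨ p there: 5:T, 6:T. ✓
4: successors {3, 5, 7}; r ∨ p there: 3:T, 5:T, 7:T. ✓
5: successors {3, 5}; r ∨ p there: 3:T, 5:T. ✓
6: successors {3, 5, 8}; r ∨ p there: 3:T, 5:T, 8:T. ✓
7: successors {1, 4, 5, 6, 8}; r ∨ p there: 1:F, 4:T, 5:T, 6:T, 8:T. ✓
8: successors {4}; r ∨ p there: 4:T. ✓

{2, 3, 4, 5, 6, 7, 8}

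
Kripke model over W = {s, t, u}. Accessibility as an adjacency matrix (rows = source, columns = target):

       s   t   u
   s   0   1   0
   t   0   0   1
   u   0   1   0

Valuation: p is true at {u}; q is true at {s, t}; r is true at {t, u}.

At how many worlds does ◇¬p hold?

2

s: successors {t}; ¬p there: t:T. ✓
t: successors {u}; ¬p there: u:F. ✗
u: successors {t}; ¬p there: t:T. ✓
Satisfying worlds: {s, u}.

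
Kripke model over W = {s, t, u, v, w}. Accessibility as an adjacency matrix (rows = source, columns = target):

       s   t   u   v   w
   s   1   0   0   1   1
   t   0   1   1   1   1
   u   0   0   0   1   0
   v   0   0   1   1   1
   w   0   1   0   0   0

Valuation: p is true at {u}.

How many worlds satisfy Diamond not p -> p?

s: Diamond not p is T, p is F. ✗
t: Diamond not p is T, p is F. ✗
u: Diamond not p is T, p is T. ✓
v: Diamond not p is T, p is F. ✗
w: Diamond not p is T, p is F. ✗
Satisfying worlds: {u}.

1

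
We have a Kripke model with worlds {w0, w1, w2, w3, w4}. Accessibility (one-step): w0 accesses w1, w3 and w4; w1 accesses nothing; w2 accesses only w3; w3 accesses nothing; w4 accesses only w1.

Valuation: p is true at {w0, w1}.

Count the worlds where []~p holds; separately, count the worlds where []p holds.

3 and 3

For []~p:
w0: successors {w1, w3, w4}; ~p there: w1:F, w3:T, w4:T. ✗
w1: no successors, so []~p holds vacuously. ✓
w2: successors {w3}; ~p there: w3:T. ✓
w3: no successors, so []~p holds vacuously. ✓
w4: successors {w1}; ~p there: w1:F. ✗
— 3 worlds.
For []p:
w0: successors {w1, w3, w4}; p there: w1:T, w3:F, w4:F. ✗
w1: no successors, so []p holds vacuously. ✓
w2: successors {w3}; p there: w3:F. ✗
w3: no successors, so []p holds vacuously. ✓
w4: successors {w1}; p there: w1:T. ✓
— 3 worlds.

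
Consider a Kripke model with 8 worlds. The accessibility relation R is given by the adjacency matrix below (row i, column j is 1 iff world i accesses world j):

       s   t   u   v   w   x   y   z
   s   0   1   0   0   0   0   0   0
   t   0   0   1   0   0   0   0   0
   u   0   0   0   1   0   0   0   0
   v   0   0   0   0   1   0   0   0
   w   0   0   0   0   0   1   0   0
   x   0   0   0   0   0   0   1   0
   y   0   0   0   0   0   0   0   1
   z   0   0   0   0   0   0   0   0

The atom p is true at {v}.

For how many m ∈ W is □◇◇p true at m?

2

s: successors {t}; ◇◇p there: t:T. ✓
t: successors {u}; ◇◇p there: u:F. ✗
u: successors {v}; ◇◇p there: v:F. ✗
v: successors {w}; ◇◇p there: w:F. ✗
w: successors {x}; ◇◇p there: x:F. ✗
x: successors {y}; ◇◇p there: y:F. ✗
y: successors {z}; ◇◇p there: z:F. ✗
z: no successors, so □◇◇p holds vacuously. ✓
Satisfying worlds: {s, z}.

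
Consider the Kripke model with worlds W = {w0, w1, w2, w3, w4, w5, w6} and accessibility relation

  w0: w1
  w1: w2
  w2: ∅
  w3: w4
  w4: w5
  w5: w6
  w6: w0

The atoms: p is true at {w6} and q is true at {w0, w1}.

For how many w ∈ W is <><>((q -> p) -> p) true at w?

3

w0: successors {w1}; <>((q -> p) -> p) there: w1:F. ✗
w1: successors {w2}; <>((q -> p) -> p) there: w2:F. ✗
w2: no successors, so <><>((q -> p) -> p) fails. ✗
w3: successors {w4}; <>((q -> p) -> p) there: w4:F. ✗
w4: successors {w5}; <>((q -> p) -> p) there: w5:T. ✓
w5: successors {w6}; <>((q -> p) -> p) there: w6:T. ✓
w6: successors {w0}; <>((q -> p) -> p) there: w0:T. ✓
Satisfying worlds: {w4, w5, w6}.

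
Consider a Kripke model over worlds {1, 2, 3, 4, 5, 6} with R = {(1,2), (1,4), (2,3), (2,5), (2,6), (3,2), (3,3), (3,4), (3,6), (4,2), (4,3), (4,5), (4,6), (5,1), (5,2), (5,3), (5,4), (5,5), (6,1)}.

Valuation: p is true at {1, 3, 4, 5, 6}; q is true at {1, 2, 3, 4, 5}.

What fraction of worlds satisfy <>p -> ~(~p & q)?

1: <>p is T, ~(~p & q) is T. ✓
2: <>p is T, ~(~p & q) is F. ✗
3: <>p is T, ~(~p & q) is T. ✓
4: <>p is T, ~(~p & q) is T. ✓
5: <>p is T, ~(~p & q) is T. ✓
6: <>p is T, ~(~p & q) is T. ✓
That's 5 of 6 worlds, so 5/6.

5/6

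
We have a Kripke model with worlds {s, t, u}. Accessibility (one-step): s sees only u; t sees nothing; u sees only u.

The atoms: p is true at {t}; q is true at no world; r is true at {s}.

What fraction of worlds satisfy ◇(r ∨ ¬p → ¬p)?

2/3

s: successors {u}; r ∨ ¬p → ¬p there: u:T. ✓
t: no successors, so ◇(r ∨ ¬p → ¬p) fails. ✗
u: successors {u}; r ∨ ¬p → ¬p there: u:T. ✓
That's 2 of 3 worlds, so 2/3.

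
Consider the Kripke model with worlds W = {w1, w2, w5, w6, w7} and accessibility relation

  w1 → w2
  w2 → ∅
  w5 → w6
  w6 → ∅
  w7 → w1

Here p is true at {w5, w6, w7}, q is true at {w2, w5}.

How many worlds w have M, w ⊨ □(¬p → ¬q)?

4

w1: successors {w2}; ¬p → ¬q there: w2:F. ✗
w2: no successors, so □(¬p → ¬q) holds vacuously. ✓
w5: successors {w6}; ¬p → ¬q there: w6:T. ✓
w6: no successors, so □(¬p → ¬q) holds vacuously. ✓
w7: successors {w1}; ¬p → ¬q there: w1:T. ✓
Satisfying worlds: {w2, w5, w6, w7}.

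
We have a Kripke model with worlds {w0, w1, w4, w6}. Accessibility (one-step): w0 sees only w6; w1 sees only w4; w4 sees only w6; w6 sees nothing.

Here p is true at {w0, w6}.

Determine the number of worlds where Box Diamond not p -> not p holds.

w0: Box Diamond not p is F, not p is F. ✓
w1: Box Diamond not p is F, not p is T. ✓
w4: Box Diamond not p is F, not p is T. ✓
w6: Box Diamond not p is T, not p is F. ✗
Satisfying worlds: {w0, w1, w4}.

3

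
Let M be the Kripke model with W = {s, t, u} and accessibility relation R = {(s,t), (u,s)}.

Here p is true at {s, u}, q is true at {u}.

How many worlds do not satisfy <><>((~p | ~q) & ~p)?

2

s: successors {t}; <>((~p | ~q) & ~p) there: t:F. ✗
t: no successors, so <><>((~p | ~q) & ~p) fails. ✗
u: successors {s}; <>((~p | ~q) & ~p) there: s:T. ✓
Satisfying worlds: {u}.
So <><>((~p | ~q) & ~p) fails at the other 2 worlds.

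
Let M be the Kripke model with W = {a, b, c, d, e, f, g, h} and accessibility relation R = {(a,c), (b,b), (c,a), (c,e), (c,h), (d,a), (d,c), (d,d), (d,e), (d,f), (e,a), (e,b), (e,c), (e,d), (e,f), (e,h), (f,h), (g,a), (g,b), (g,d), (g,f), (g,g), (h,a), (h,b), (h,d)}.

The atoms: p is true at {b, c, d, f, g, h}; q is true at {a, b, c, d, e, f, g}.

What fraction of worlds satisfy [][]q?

a: successors {c}; []q there: c:F. ✗
b: successors {b}; []q there: b:T. ✓
c: successors {a, e, h}; []q there: a:T, e:F, h:T. ✗
d: successors {a, c, d, e, f}; []q there: a:T, c:F, d:T, e:F, f:F. ✗
e: successors {a, b, c, d, f, h}; []q there: a:T, b:T, c:F, d:T, f:F, h:T. ✗
f: successors {h}; []q there: h:T. ✓
g: successors {a, b, d, f, g}; []q there: a:T, b:T, d:T, f:F, g:T. ✗
h: successors {a, b, d}; []q there: a:T, b:T, d:T. ✓
That's 3 of 8 worlds, so 3/8.

3/8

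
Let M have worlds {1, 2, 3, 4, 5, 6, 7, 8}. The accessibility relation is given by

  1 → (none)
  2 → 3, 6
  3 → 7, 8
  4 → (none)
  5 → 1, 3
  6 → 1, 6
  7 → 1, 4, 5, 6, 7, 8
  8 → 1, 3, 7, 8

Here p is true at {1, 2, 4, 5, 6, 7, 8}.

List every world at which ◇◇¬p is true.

{3, 7, 8}

1: no successors, so ◇◇¬p fails. ✗
2: successors {3, 6}; ◇¬p there: 3:F, 6:F. ✗
3: successors {7, 8}; ◇¬p there: 7:F, 8:T. ✓
4: no successors, so ◇◇¬p fails. ✗
5: successors {1, 3}; ◇¬p there: 1:F, 3:F. ✗
6: successors {1, 6}; ◇¬p there: 1:F, 6:F. ✗
7: successors {1, 4, 5, 6, 7, 8}; ◇¬p there: 1:F, 4:F, 5:T, 6:F, 7:F, 8:T. ✓
8: successors {1, 3, 7, 8}; ◇¬p there: 1:F, 3:F, 7:F, 8:T. ✓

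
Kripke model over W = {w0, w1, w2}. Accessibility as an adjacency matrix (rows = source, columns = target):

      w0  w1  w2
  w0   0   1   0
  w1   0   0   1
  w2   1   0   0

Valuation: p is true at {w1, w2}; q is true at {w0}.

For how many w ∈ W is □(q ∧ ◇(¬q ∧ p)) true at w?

w0: successors {w1}; q ∧ ◇(¬q ∧ p) there: w1:F. ✗
w1: successors {w2}; q ∧ ◇(¬q ∧ p) there: w2:F. ✗
w2: successors {w0}; q ∧ ◇(¬q ∧ p) there: w0:T. ✓
Satisfying worlds: {w2}.

1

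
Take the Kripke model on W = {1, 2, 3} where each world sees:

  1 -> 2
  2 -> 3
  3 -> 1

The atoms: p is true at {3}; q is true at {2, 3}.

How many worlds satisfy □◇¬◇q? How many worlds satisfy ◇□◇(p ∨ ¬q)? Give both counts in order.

For □◇¬◇q:
1: successors {2}; ◇¬◇q there: 2:T. ✓
2: successors {3}; ◇¬◇q there: 3:F. ✗
3: successors {1}; ◇¬◇q there: 1:F. ✗
— 1 world.
For ◇□◇(p ∨ ¬q):
1: successors {2}; □◇(p ∨ ¬q) there: 2:T. ✓
2: successors {3}; □◇(p ∨ ¬q) there: 3:F. ✗
3: successors {1}; □◇(p ∨ ¬q) there: 1:T. ✓
— 2 worlds.

1 and 2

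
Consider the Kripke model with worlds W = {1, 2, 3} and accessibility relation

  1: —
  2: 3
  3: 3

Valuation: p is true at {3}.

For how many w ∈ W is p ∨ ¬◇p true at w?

2

1: p is F, ¬◇p is T. ✓
2: p is F, ¬◇p is F. ✗
3: p is T, ¬◇p is F. ✓
Satisfying worlds: {1, 3}.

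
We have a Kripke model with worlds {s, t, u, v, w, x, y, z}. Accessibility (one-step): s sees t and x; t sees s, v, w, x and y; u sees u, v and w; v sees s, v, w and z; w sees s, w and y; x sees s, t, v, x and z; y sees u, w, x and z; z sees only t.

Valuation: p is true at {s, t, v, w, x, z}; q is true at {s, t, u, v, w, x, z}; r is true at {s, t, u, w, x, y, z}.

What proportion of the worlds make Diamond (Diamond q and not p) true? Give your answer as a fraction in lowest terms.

s: successors {t, x}; Diamond q and not p there: t:F, x:F. ✗
t: successors {s, v, w, x, y}; Diamond q and not p there: s:F, v:F, w:F, x:F, y:T. ✓
u: successors {u, v, w}; Diamond q and not p there: u:T, v:F, w:F. ✓
v: successors {s, v, w, z}; Diamond q and not p there: s:F, v:F, w:F, z:F. ✗
w: successors {s, w, y}; Diamond q and not p there: s:F, w:F, y:T. ✓
x: successors {s, t, v, x, z}; Diamond q and not p there: s:F, t:F, v:F, x:F, z:F. ✗
y: successors {u, w, x, z}; Diamond q and not p there: u:T, w:F, x:F, z:F. ✓
z: successors {t}; Diamond q and not p there: t:F. ✗
That's 4 of 8 worlds, so 4/8 = 1/2.

1/2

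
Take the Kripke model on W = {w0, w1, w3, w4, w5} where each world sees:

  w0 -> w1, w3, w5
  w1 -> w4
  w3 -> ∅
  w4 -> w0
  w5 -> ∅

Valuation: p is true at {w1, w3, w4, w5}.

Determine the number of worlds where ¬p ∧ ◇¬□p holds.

w0: ¬p is T, ◇¬□p is F. ✗
w1: ¬p is F, ◇¬□p is T. ✗
w3: ¬p is F, ◇¬□p is F. ✗
w4: ¬p is F, ◇¬□p is F. ✗
w5: ¬p is F, ◇¬□p is F. ✗
Satisfying worlds: ∅.

0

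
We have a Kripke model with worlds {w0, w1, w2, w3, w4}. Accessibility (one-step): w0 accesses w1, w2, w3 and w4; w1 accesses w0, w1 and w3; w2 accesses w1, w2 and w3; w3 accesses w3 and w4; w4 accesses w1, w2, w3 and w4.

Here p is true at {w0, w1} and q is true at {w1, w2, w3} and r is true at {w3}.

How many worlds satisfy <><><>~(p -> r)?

w0: successors {w1, w2, w3, w4}; <><>~(p -> r) there: w1:T, w2:T, w3:T, w4:T. ✓
w1: successors {w0, w1, w3}; <><>~(p -> r) there: w0:T, w1:T, w3:T. ✓
w2: successors {w1, w2, w3}; <><>~(p -> r) there: w1:T, w2:T, w3:T. ✓
w3: successors {w3, w4}; <><>~(p -> r) there: w3:T, w4:T. ✓
w4: successors {w1, w2, w3, w4}; <><>~(p -> r) there: w1:T, w2:T, w3:T, w4:T. ✓
Satisfying worlds: {w0, w1, w2, w3, w4}.

5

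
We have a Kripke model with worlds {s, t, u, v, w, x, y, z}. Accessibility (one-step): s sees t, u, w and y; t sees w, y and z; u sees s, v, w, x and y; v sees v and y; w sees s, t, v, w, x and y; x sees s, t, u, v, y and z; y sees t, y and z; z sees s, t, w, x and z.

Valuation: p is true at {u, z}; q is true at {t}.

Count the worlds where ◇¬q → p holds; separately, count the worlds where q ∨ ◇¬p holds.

2 and 8

For ◇¬q → p:
s: ◇¬q is T, p is F. ✗
t: ◇¬q is T, p is F. ✗
u: ◇¬q is T, p is T. ✓
v: ◇¬q is T, p is F. ✗
w: ◇¬q is T, p is F. ✗
x: ◇¬q is T, p is F. ✗
y: ◇¬q is T, p is F. ✗
z: ◇¬q is T, p is T. ✓
— 2 worlds.
For q ∨ ◇¬p:
s: q is F, ◇¬p is T. ✓
t: q is T, ◇¬p is T. ✓
u: q is F, ◇¬p is T. ✓
v: q is F, ◇¬p is T. ✓
w: q is F, ◇¬p is T. ✓
x: q is F, ◇¬p is T. ✓
y: q is F, ◇¬p is T. ✓
z: q is F, ◇¬p is T. ✓
— 8 worlds.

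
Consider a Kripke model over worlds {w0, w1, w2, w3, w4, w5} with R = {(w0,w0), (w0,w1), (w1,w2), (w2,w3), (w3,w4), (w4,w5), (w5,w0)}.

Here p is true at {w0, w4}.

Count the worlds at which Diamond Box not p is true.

w0: successors {w0, w1}; Box not p there: w0:F, w1:T. ✓
w1: successors {w2}; Box not p there: w2:T. ✓
w2: successors {w3}; Box not p there: w3:F. ✗
w3: successors {w4}; Box not p there: w4:T. ✓
w4: successors {w5}; Box not p there: w5:F. ✗
w5: successors {w0}; Box not p there: w0:F. ✗
Satisfying worlds: {w0, w1, w3}.

3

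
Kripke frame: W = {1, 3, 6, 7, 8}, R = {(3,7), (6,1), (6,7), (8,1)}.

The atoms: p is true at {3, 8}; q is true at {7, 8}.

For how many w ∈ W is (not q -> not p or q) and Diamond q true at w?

1: not q -> not p or q is T, Diamond q is F. ✗
3: not q -> not p or q is F, Diamond q is T. ✗
6: not q -> not p or q is T, Diamond q is T. ✓
7: not q -> not p or q is T, Diamond q is F. ✗
8: not q -> not p or q is T, Diamond q is F. ✗
Satisfying worlds: {6}.

1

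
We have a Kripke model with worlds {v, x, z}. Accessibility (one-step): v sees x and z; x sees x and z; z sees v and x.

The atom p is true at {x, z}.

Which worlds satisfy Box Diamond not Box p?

{z}

v: successors {x, z}; Diamond not Box p there: x:T, z:F. ✗
x: successors {x, z}; Diamond not Box p there: x:T, z:F. ✗
z: successors {v, x}; Diamond not Box p there: v:T, x:T. ✓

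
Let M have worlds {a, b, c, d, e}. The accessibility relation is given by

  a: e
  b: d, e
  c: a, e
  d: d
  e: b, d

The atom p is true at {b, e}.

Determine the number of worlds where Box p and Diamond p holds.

a: Box p is T, Diamond p is T. ✓
b: Box p is F, Diamond p is T. ✗
c: Box p is F, Diamond p is T. ✗
d: Box p is F, Diamond p is F. ✗
e: Box p is F, Diamond p is T. ✗
Satisfying worlds: {a}.

1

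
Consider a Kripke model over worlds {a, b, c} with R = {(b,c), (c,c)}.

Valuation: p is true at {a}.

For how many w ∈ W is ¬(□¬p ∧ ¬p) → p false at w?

a: ¬(□¬p ∧ ¬p) is T, p is T. ✓
b: ¬(□¬p ∧ ¬p) is F, p is F. ✓
c: ¬(□¬p ∧ ¬p) is F, p is F. ✓
Satisfying worlds: {a, b, c}.
So ¬(□¬p ∧ ¬p) → p fails at the other 0 worlds.

0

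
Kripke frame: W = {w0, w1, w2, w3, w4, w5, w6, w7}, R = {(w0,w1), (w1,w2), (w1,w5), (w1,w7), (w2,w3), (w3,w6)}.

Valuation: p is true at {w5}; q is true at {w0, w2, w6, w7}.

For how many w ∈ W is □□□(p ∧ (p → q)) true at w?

6

w0: successors {w1}; □□(p ∧ (p → q)) there: w1:F. ✗
w1: successors {w2, w5, w7}; □□(p ∧ (p → q)) there: w2:F, w5:T, w7:T. ✗
w2: successors {w3}; □□(p ∧ (p → q)) there: w3:T. ✓
w3: successors {w6}; □□(p ∧ (p → q)) there: w6:T. ✓
w4: no successors, so □□□(p ∧ (p → q)) holds vacuously. ✓
w5: no successors, so □□□(p ∧ (p → q)) holds vacuously. ✓
w6: no successors, so □□□(p ∧ (p → q)) holds vacuously. ✓
w7: no successors, so □□□(p ∧ (p → q)) holds vacuously. ✓
Satisfying worlds: {w2, w3, w4, w5, w6, w7}.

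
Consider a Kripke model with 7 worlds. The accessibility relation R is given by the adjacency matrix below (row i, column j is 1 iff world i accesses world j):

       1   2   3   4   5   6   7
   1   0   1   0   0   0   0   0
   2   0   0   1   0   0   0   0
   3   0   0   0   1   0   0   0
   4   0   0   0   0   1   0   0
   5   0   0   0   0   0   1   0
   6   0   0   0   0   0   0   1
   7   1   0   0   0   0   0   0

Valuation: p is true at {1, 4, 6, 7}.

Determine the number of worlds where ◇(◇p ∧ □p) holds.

1: successors {2}; ◇p ∧ □p there: 2:F. ✗
2: successors {3}; ◇p ∧ □p there: 3:T. ✓
3: successors {4}; ◇p ∧ □p there: 4:F. ✗
4: successors {5}; ◇p ∧ □p there: 5:T. ✓
5: successors {6}; ◇p ∧ □p there: 6:T. ✓
6: successors {7}; ◇p ∧ □p there: 7:T. ✓
7: successors {1}; ◇p ∧ □p there: 1:F. ✗
Satisfying worlds: {2, 4, 5, 6}.

4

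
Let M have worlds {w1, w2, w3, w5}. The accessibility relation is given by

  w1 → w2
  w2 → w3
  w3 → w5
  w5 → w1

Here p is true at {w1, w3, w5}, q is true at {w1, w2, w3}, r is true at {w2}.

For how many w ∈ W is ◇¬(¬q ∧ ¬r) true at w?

3

w1: successors {w2}; ¬(¬q ∧ ¬r) there: w2:T. ✓
w2: successors {w3}; ¬(¬q ∧ ¬r) there: w3:T. ✓
w3: successors {w5}; ¬(¬q ∧ ¬r) there: w5:F. ✗
w5: successors {w1}; ¬(¬q ∧ ¬r) there: w1:T. ✓
Satisfying worlds: {w1, w2, w5}.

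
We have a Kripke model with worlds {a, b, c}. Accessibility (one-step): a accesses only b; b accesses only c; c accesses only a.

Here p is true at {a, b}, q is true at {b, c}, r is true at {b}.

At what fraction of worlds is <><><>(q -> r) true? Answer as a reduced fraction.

2/3

a: successors {b}; <><>(q -> r) there: b:T. ✓
b: successors {c}; <><>(q -> r) there: c:T. ✓
c: successors {a}; <><>(q -> r) there: a:F. ✗
That's 2 of 3 worlds, so 2/3.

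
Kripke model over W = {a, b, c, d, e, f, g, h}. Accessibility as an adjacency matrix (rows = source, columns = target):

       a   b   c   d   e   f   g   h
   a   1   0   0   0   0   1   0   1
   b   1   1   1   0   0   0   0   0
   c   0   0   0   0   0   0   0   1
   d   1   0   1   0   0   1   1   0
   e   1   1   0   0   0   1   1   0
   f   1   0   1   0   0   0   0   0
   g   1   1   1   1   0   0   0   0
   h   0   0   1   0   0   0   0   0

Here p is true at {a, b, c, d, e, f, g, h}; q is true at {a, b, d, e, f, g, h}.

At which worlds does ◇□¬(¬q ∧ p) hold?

{a, b, d, e, f, g, h}

a: successors {a, f, h}; □¬(¬q ∧ p) there: a:T, f:F, h:F. ✓
b: successors {a, b, c}; □¬(¬q ∧ p) there: a:T, b:F, c:T. ✓
c: successors {h}; □¬(¬q ∧ p) there: h:F. ✗
d: successors {a, c, f, g}; □¬(¬q ∧ p) there: a:T, c:T, f:F, g:F. ✓
e: successors {a, b, f, g}; □¬(¬q ∧ p) there: a:T, b:F, f:F, g:F. ✓
f: successors {a, c}; □¬(¬q ∧ p) there: a:T, c:T. ✓
g: successors {a, b, c, d}; □¬(¬q ∧ p) there: a:T, b:F, c:T, d:F. ✓
h: successors {c}; □¬(¬q ∧ p) there: c:T. ✓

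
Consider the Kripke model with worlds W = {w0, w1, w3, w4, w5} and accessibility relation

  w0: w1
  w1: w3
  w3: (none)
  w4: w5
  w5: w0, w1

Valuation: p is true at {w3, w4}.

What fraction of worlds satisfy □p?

2/5

w0: successors {w1}; p there: w1:F. ✗
w1: successors {w3}; p there: w3:T. ✓
w3: no successors, so □p holds vacuously. ✓
w4: successors {w5}; p there: w5:F. ✗
w5: successors {w0, w1}; p there: w0:F, w1:F. ✗
That's 2 of 5 worlds, so 2/5.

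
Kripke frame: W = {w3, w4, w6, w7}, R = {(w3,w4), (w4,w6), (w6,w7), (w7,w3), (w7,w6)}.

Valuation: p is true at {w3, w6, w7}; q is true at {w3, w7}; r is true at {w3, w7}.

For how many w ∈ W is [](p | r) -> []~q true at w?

2

w3: [](p | r) is F, []~q is T. ✓
w4: [](p | r) is T, []~q is T. ✓
w6: [](p | r) is T, []~q is F. ✗
w7: [](p | r) is T, []~q is F. ✗
Satisfying worlds: {w3, w4}.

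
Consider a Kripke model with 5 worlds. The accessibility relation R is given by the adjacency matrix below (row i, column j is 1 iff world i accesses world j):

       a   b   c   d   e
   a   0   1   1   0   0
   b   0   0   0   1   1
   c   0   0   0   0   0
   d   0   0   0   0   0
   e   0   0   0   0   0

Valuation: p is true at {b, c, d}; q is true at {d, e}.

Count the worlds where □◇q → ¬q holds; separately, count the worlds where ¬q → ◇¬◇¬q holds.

3 and 4

For □◇q → ¬q:
a: □◇q is F, ¬q is T. ✓
b: □◇q is F, ¬q is T. ✓
c: □◇q is T, ¬q is T. ✓
d: □◇q is T, ¬q is F. ✗
e: □◇q is T, ¬q is F. ✗
— 3 worlds.
For ¬q → ◇¬◇¬q:
a: ¬q is T, ◇¬◇¬q is T. ✓
b: ¬q is T, ◇¬◇¬q is T. ✓
c: ¬q is T, ◇¬◇¬q is F. ✗
d: ¬q is F, ◇¬◇¬q is F. ✓
e: ¬q is F, ◇¬◇¬q is F. ✓
— 4 worlds.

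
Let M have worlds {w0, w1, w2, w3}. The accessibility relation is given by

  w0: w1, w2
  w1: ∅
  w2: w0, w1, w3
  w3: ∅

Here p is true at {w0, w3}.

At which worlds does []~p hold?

w0: successors {w1, w2}; ~p there: w1:T, w2:T. ✓
w1: no successors, so []~p holds vacuously. ✓
w2: successors {w0, w1, w3}; ~p there: w0:F, w1:T, w3:F. ✗
w3: no successors, so []~p holds vacuously. ✓

{w0, w1, w3}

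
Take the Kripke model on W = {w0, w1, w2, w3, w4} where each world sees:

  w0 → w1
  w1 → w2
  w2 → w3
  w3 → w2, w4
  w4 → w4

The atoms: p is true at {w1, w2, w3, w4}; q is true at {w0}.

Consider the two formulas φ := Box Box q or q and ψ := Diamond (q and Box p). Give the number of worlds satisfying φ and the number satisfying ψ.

For Box Box q or q:
w0: Box Box q is F, q is T. ✓
w1: Box Box q is F, q is F. ✗
w2: Box Box q is F, q is F. ✗
w3: Box Box q is F, q is F. ✗
w4: Box Box q is F, q is F. ✗
— 1 world.
For Diamond (q and Box p):
w0: successors {w1}; q and Box p there: w1:F. ✗
w1: successors {w2}; q and Box p there: w2:F. ✗
w2: successors {w3}; q and Box p there: w3:F. ✗
w3: successors {w2, w4}; q and Box p there: w2:F, w4:F. ✗
w4: successors {w4}; q and Box p there: w4:F. ✗
— 0 worlds.

1 and 0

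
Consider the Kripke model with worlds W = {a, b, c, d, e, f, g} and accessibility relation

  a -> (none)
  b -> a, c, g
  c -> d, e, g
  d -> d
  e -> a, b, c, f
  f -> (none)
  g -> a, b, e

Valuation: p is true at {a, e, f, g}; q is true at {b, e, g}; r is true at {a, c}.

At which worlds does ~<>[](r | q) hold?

{a, d, f}

a: <>[](r | q) is F. ✓
b: <>[](r | q) is T. ✗
c: <>[](r | q) is T. ✗
d: <>[](r | q) is F. ✓
e: <>[](r | q) is T. ✗
f: <>[](r | q) is F. ✓
g: <>[](r | q) is T. ✗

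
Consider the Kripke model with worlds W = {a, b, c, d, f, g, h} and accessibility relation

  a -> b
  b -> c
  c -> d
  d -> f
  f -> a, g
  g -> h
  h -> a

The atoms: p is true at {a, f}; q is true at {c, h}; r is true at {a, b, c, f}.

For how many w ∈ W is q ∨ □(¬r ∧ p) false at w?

a: q is F, □(¬r ∧ p) is F. ✗
b: q is F, □(¬r ∧ p) is F. ✗
c: q is T, □(¬r ∧ p) is F. ✓
d: q is F, □(¬r ∧ p) is F. ✗
f: q is F, □(¬r ∧ p) is F. ✗
g: q is F, □(¬r ∧ p) is F. ✗
h: q is T, □(¬r ∧ p) is F. ✓
Satisfying worlds: {c, h}.
So q ∨ □(¬r ∧ p) fails at the other 5 worlds.

5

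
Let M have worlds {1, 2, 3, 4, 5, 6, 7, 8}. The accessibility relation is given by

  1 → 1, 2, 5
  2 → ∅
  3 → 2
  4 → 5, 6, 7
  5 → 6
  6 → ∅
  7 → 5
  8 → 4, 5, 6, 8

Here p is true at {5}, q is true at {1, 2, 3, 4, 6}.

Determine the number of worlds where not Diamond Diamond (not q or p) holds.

5

1: Diamond Diamond (not q or p) is T. ✗
2: Diamond Diamond (not q or p) is F. ✓
3: Diamond Diamond (not q or p) is F. ✓
4: Diamond Diamond (not q or p) is T. ✗
5: Diamond Diamond (not q or p) is F. ✓
6: Diamond Diamond (not q or p) is F. ✓
7: Diamond Diamond (not q or p) is F. ✓
8: Diamond Diamond (not q or p) is T. ✗
Satisfying worlds: {2, 3, 5, 6, 7}.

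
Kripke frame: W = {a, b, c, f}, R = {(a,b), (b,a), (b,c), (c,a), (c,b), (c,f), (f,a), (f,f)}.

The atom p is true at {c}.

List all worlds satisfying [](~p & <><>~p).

{a, c, f}

a: successors {b}; ~p & <><>~p there: b:T. ✓
b: successors {a, c}; ~p & <><>~p there: a:T, c:F. ✗
c: successors {a, b, f}; ~p & <><>~p there: a:T, b:T, f:T. ✓
f: successors {a, f}; ~p & <><>~p there: a:T, f:T. ✓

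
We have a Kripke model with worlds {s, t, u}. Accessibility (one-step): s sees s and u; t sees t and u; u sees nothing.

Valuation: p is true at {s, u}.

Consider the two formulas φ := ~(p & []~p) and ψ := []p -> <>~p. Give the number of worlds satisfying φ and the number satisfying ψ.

2 and 1

For ~(p & []~p):
s: p & []~p is F. ✓
t: p & []~p is F. ✓
u: p & []~p is T. ✗
— 2 worlds.
For []p -> <>~p:
s: []p is T, <>~p is F. ✗
t: []p is F, <>~p is T. ✓
u: []p is T, <>~p is F. ✗
— 1 world.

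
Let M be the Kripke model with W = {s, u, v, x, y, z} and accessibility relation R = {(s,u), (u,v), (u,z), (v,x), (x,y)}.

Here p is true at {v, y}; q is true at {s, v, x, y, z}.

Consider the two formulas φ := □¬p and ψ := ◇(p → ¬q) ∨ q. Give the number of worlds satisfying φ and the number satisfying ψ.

For □¬p:
s: successors {u}; ¬p there: u:T. ✓
u: successors {v, z}; ¬p there: v:F, z:T. ✗
v: successors {x}; ¬p there: x:T. ✓
x: successors {y}; ¬p there: y:F. ✗
y: no successors, so □¬p holds vacuously. ✓
z: no successors, so □¬p holds vacuously. ✓
— 4 worlds.
For ◇(p → ¬q) ∨ q:
s: ◇(p → ¬q) is T, q is T. ✓
u: ◇(p → ¬q) is T, q is F. ✓
v: ◇(p → ¬q) is T, q is T. ✓
x: ◇(p → ¬q) is F, q is T. ✓
y: ◇(p → ¬q) is F, q is T. ✓
z: ◇(p → ¬q) is F, q is T. ✓
— 6 worlds.

4 and 6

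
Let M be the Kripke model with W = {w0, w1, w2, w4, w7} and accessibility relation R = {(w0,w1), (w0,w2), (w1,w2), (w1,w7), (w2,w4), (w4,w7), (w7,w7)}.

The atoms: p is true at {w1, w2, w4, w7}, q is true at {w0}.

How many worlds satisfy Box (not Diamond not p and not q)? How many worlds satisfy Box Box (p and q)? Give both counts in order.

For Box (not Diamond not p and not q):
w0: successors {w1, w2}; not Diamond not p and not q there: w1:T, w2:T. ✓
w1: successors {w2, w7}; not Diamond not p and not q there: w2:T, w7:T. ✓
w2: successors {w4}; not Diamond not p and not q there: w4:T. ✓
w4: successors {w7}; not Diamond not p and not q there: w7:T. ✓
w7: successors {w7}; not Diamond not p and not q there: w7:T. ✓
— 5 worlds.
For Box Box (p and q):
w0: successors {w1, w2}; Box (p and q) there: w1:F, w2:F. ✗
w1: successors {w2, w7}; Box (p and q) there: w2:F, w7:F. ✗
w2: successors {w4}; Box (p and q) there: w4:F. ✗
w4: successors {w7}; Box (p and q) there: w7:F. ✗
w7: successors {w7}; Box (p and q) there: w7:F. ✗
— 0 worlds.

5 and 0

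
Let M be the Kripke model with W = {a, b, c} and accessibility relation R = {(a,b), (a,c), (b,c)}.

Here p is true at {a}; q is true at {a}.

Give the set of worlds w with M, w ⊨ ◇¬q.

{a, b}

a: successors {b, c}; ¬q there: b:T, c:T. ✓
b: successors {c}; ¬q there: c:T. ✓
c: no successors, so ◇¬q fails. ✗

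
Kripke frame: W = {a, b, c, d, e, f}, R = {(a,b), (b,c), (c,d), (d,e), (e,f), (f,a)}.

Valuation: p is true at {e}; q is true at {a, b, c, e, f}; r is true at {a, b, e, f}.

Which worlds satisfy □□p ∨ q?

a: □□p is F, q is T. ✓
b: □□p is F, q is T. ✓
c: □□p is T, q is T. ✓
d: □□p is F, q is F. ✗
e: □□p is F, q is T. ✓
f: □□p is F, q is T. ✓

{a, b, c, e, f}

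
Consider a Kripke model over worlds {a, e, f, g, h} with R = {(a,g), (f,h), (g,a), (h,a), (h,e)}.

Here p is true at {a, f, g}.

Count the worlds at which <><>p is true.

4

a: successors {g}; <>p there: g:T. ✓
e: no successors, so <><>p fails. ✗
f: successors {h}; <>p there: h:T. ✓
g: successors {a}; <>p there: a:T. ✓
h: successors {a, e}; <>p there: a:T, e:F. ✓
Satisfying worlds: {a, f, g, h}.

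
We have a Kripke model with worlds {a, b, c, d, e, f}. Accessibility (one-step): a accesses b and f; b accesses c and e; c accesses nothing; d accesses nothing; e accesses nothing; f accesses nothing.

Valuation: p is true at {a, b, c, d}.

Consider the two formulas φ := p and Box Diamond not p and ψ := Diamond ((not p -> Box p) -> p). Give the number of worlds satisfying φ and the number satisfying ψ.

2 and 2

For p and Box Diamond not p:
a: p is T, Box Diamond not p is F. ✗
b: p is T, Box Diamond not p is F. ✗
c: p is T, Box Diamond not p is T. ✓
d: p is T, Box Diamond not p is T. ✓
e: p is F, Box Diamond not p is T. ✗
f: p is F, Box Diamond not p is T. ✗
— 2 worlds.
For Diamond ((not p -> Box p) -> p):
a: successors {b, f}; (not p -> Box p) -> p there: b:T, f:F. ✓
b: successors {c, e}; (not p -> Box p) -> p there: c:T, e:F. ✓
c: no successors, so Diamond ((not p -> Box p) -> p) fails. ✗
d: no successors, so Diamond ((not p -> Box p) -> p) fails. ✗
e: no successors, so Diamond ((not p -> Box p) -> p) fails. ✗
f: no successors, so Diamond ((not p -> Box p) -> p) fails. ✗
— 2 worlds.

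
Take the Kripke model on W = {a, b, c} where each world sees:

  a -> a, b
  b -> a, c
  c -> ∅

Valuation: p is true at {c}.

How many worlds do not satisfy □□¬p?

a: successors {a, b}; □¬p there: a:T, b:F. ✗
b: successors {a, c}; □¬p there: a:T, c:T. ✓
c: no successors, so □□¬p holds vacuously. ✓
Satisfying worlds: {b, c}.
So □□¬p fails at the other 1 world.

1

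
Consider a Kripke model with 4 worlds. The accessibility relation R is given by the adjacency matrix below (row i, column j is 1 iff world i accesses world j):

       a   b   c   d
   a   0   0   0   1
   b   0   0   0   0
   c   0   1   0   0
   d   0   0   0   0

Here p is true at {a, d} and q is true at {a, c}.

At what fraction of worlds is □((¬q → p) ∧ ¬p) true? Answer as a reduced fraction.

1/2

a: successors {d}; (¬q → p) ∧ ¬p there: d:F. ✗
b: no successors, so □((¬q → p) ∧ ¬p) holds vacuously. ✓
c: successors {b}; (¬q → p) ∧ ¬p there: b:F. ✗
d: no successors, so □((¬q → p) ∧ ¬p) holds vacuously. ✓
That's 2 of 4 worlds, so 2/4 = 1/2.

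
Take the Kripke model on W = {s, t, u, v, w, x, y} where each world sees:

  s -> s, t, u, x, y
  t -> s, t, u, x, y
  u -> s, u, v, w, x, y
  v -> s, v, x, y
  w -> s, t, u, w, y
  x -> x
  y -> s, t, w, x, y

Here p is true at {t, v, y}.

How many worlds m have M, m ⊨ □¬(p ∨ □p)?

1

s: successors {s, t, u, x, y}; ¬(p ∨ □p) there: s:T, t:F, u:T, x:T, y:F. ✗
t: successors {s, t, u, x, y}; ¬(p ∨ □p) there: s:T, t:F, u:T, x:T, y:F. ✗
u: successors {s, u, v, w, x, y}; ¬(p ∨ □p) there: s:T, u:T, v:F, w:T, x:T, y:F. ✗
v: successors {s, v, x, y}; ¬(p ∨ □p) there: s:T, v:F, x:T, y:F. ✗
w: successors {s, t, u, w, y}; ¬(p ∨ □p) there: s:T, t:F, u:T, w:T, y:F. ✗
x: successors {x}; ¬(p ∨ □p) there: x:T. ✓
y: successors {s, t, w, x, y}; ¬(p ∨ □p) there: s:T, t:F, w:T, x:T, y:F. ✗
Satisfying worlds: {x}.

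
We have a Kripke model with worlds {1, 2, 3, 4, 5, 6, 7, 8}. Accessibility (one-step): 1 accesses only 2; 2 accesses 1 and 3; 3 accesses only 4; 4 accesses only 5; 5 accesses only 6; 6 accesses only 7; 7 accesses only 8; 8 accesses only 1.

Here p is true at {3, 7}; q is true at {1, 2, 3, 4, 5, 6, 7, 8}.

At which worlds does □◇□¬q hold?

∅

1: successors {2}; ◇□¬q there: 2:F. ✗
2: successors {1, 3}; ◇□¬q there: 1:F, 3:F. ✗
3: successors {4}; ◇□¬q there: 4:F. ✗
4: successors {5}; ◇□¬q there: 5:F. ✗
5: successors {6}; ◇□¬q there: 6:F. ✗
6: successors {7}; ◇□¬q there: 7:F. ✗
7: successors {8}; ◇□¬q there: 8:F. ✗
8: successors {1}; ◇□¬q there: 1:F. ✗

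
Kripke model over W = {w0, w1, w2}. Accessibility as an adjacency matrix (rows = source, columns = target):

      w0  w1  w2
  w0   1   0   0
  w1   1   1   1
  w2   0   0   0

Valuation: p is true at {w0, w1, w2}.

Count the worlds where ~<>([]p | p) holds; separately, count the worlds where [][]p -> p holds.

For ~<>([]p | p):
w0: <>([]p | p) is T. ✗
w1: <>([]p | p) is T. ✗
w2: <>([]p | p) is F. ✓
— 1 world.
For [][]p -> p:
w0: [][]p is T, p is T. ✓
w1: [][]p is T, p is T. ✓
w2: [][]p is T, p is T. ✓
— 3 worlds.

1 and 3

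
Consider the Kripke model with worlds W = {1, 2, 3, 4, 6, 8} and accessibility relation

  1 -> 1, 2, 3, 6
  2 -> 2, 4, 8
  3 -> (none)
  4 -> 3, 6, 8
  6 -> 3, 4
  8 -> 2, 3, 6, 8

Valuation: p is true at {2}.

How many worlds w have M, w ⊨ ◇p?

3

1: successors {1, 2, 3, 6}; p there: 1:F, 2:T, 3:F, 6:F. ✓
2: successors {2, 4, 8}; p there: 2:T, 4:F, 8:F. ✓
3: no successors, so ◇p fails. ✗
4: successors {3, 6, 8}; p there: 3:F, 6:F, 8:F. ✗
6: successors {3, 4}; p there: 3:F, 4:F. ✗
8: successors {2, 3, 6, 8}; p there: 2:T, 3:F, 6:F, 8:F. ✓
Satisfying worlds: {1, 2, 8}.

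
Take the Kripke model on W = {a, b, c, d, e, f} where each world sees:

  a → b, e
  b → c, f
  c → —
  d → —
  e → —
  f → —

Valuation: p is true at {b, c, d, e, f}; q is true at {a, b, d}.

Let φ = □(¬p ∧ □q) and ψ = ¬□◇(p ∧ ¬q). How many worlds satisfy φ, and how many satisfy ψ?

For □(¬p ∧ □q):
a: successors {b, e}; ¬p ∧ □q there: b:F, e:F. ✗
b: successors {c, f}; ¬p ∧ □q there: c:F, f:F. ✗
c: no successors, so □(¬p ∧ □q) holds vacuously. ✓
d: no successors, so □(¬p ∧ □q) holds vacuously. ✓
e: no successors, so □(¬p ∧ □q) holds vacuously. ✓
f: no successors, so □(¬p ∧ □q) holds vacuously. ✓
— 4 worlds.
For ¬□◇(p ∧ ¬q):
a: □◇(p ∧ ¬q) is F. ✓
b: □◇(p ∧ ¬q) is F. ✓
c: □◇(p ∧ ¬q) is T. ✗
d: □◇(p ∧ ¬q) is T. ✗
e: □◇(p ∧ ¬q) is T. ✗
f: □◇(p ∧ ¬q) is T. ✗
— 2 worlds.

4 and 2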